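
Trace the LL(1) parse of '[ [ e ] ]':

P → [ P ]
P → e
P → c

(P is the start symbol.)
Stack is shown with the top on the left.

Stack      Input        Action
------------------------------
P $        [ [ e ] ] $  output P → [ P ]
[ P ] $    [ [ e ] ] $  match '['
P ] $      [ e ] ] $    output P → [ P ]
[ P ] ] $  [ e ] ] $    match '['
P ] ] $    e ] ] $      output P → e
e ] ] $    e ] ] $      match 'e'
] ] $      ] ] $        match ']'
] $        ] $          match ']'
$          $            accept

The string is accepted.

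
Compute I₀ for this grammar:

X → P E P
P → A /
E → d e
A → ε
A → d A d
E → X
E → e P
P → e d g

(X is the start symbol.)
{ [A → . d A d], [A → .], [P → . A /], [P → . e d g], [X → . P E P], [X' → . X] }

First, augment the grammar with X' → X
I₀ = CLOSURE({ [X' → . X] }):
  [X' → . X] has the dot before X: add [X → . P E P]
  [X → . P E P] has the dot before P: add [P → . A /], [P → . e d g]
  [P → . A /] has the dot before A: add [A → .], [A → . d A d]
No further items can be added.

I₀ = { [A → . d A d], [A → .], [P → . A /], [P → . e d g], [X → . P E P], [X' → . X] }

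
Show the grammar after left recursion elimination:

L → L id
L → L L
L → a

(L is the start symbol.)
L → a L'
L' → id L'
L' → L L'
L' → ε

L is directly left-recursive. The standard transformation for
  A → A α₁ | ... | A α_m | β₁ | ... | β_n
is
  A  → β₁ A' | ... | β_n A'
  A' → α₁ A' | ... | α_m A' | ε

L → a becomes L → a L'
L → L id becomes L' → id L'
L → L L becomes L' → L L'
Add L' → ε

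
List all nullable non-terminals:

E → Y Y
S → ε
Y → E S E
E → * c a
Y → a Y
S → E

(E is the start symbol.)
{ 'S' }

A non-terminal is nullable if it can derive ε (the empty string): either it has an ε-production, or it has a production whose right-hand side consists entirely of nullable non-terminals.

ε-productions: S → ε
So S is immediately nullable.
No further non-terminal can be added: every production for the remaining non-terminals contains a terminal or a non-nullable non-terminal.
Nullable = { 'S' }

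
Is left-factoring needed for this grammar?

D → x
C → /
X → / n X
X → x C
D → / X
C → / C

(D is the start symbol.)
Left-factoring is needed when two productions for the same non-terminal
share a common prefix on the right-hand side.

Productions for D:
  D → x
  D → / X
Productions for C:
  C → /
  C → / C
Productions for X:
  X → / n X
  X → x C

Found common prefix '/' in productions for C

Answer: Yes, C has productions with common prefix '/'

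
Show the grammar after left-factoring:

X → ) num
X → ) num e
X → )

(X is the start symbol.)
X → ) X'
X' → num X''
X'' → ε
X'' → e
X' → ε

Left-factoring transforms A → αβ₁ | αβ₂ into A → αA' and A' → β₁ | β₂
(α is the longest common prefix among the alternatives). Repeat until
no nonterminal has two alternatives with a common prefix.

Round 1: X has alternatives sharing prefix ')'. Introduce X': X → ) X'
  Add: X' → num
  Add: X' → num e
  Add: X' → ε

Round 2: X' has alternatives sharing prefix 'num'. Introduce X'': X' → num X''
  Add: X'' → ε
  Add: X'' → e

No remaining common prefixes — done.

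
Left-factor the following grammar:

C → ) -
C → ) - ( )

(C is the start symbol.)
C → ) - C'
C' → ε
C' → ( )

Left-factoring transforms A → αβ₁ | αβ₂ into A → αA' and A' → β₁ | β₂
(α is the longest common prefix among the alternatives). Repeat until
no nonterminal has two alternatives with a common prefix.

Round 1: C has alternatives sharing prefix ') -'. Introduce C': C → ) - C'
  Add: C' → ε
  Add: C' → ( )

No remaining common prefixes — done.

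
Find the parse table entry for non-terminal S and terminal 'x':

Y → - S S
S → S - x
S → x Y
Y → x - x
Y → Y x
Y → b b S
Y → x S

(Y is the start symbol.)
S → S - x, S → x Y

To find M[S, 'x'], we find productions for S where 'x' is in the predict set (PREDICT(N → α) = (FIRST(α) \ {ε}) ∪ (FOLLOW(N) if α ⇒* ε)).

Relevant sets:
  FIRST(S) = { 'x' }

S → S - x: PREDICT = { 'x' }
  'x' is in predict set, so this production goes in M[S, 'x']
S → x Y: PREDICT = { 'x' }
  'x' is in predict set, so this production goes in M[S, 'x']

M[S, 'x'] = S → S - x, S → x Y  (a multiply-defined cell — the grammar is not LL(1))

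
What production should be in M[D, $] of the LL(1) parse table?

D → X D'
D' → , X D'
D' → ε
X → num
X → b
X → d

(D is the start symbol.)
Empty (error entry)

To find M[D, $], we find productions for D where $ is in the predict set (PREDICT(N → α) = (FIRST(α) \ {ε}) ∪ (FOLLOW(N) if α ⇒* ε)).

Relevant sets:
  FIRST(X) = { 'b', 'd', 'num' }

D → X D': PREDICT = { 'b', 'd', 'num' }

M[D, $] is empty (no production applies)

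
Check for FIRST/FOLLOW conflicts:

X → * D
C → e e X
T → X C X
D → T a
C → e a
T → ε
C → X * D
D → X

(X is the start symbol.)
Nullable non-terminals: T.
FIRST sets used below: FIRST(X) = { '*' }

T: nullable alternative(s) T → ε; FOLLOW(T) = { 'a' }
  T → X C X: FIRST \ {ε} = { '*' } — disjoint from FOLLOW(T)
  T → ε: FIRST \ {ε} = { } — this is the only nullable alternative, skip

C, D, X have no nullable alternative, so no FIRST/FOLLOW check is needed there.

No FIRST/FOLLOW conflicts found.

Answer: No FIRST/FOLLOW conflicts.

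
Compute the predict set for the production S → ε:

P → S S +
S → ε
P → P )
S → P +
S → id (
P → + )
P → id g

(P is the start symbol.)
PREDICT(S → ε) = (FIRST(RHS) \ {ε}) ∪ (FOLLOW(S) if ε ∈ FIRST(RHS), i.e. RHS ⇒* ε)
The right-hand side is ε (FIRST(ε) = { ε }), so the predict set is FOLLOW(S) = { '+', 'id' }
PREDICT(S → ε) = { '+', 'id' }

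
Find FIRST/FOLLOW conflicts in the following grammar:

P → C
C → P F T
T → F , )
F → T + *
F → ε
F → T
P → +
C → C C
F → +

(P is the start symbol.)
Yes. F → T '+' '*' with FOLLOW(F) on { '+', ',' }; F → T with FOLLOW(F) on { '+', ',' }; F → '+' with FOLLOW(F) on { '+' }

A FIRST/FOLLOW conflict occurs when a non-terminal N has a nullable alternative N → β (β ⇒* ε) and another alternative N → α with FIRST(α) ∩ FOLLOW(N) ≠ ∅: on such a lookahead the parser cannot decide between expanding α and letting N vanish via β.

Nullable non-terminals: F.
FIRST sets used below: FIRST(T) = { '+', ',' }

F: nullable alternative(s) F → ε; FOLLOW(F) = { '+', ',' }
  F → T + *: FIRST \ {ε} = { '+', ',' } — overlaps FOLLOW(F) on { '+', ',' }: CONFLICT
  F → ε: FIRST \ {ε} = { } — this is the only nullable alternative, skip
  F → T: FIRST \ {ε} = { '+', ',' } — overlaps FOLLOW(F) on { '+', ',' }: CONFLICT
  F → +: FIRST \ {ε} = { '+' } — overlaps FOLLOW(F) on { '+' }: CONFLICT

C, P, T have no nullable alternative, so no FIRST/FOLLOW check is needed there.

So the grammar has 3 FIRST/FOLLOW conflicts (marked CONFLICT above).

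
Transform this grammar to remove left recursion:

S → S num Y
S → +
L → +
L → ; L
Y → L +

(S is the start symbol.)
S → + S'
S' → num Y S'
S' → ε
L → +
L → ; L
Y → L +

S is directly left-recursive. The standard transformation for
  A → A α₁ | ... | A α_m | β₁ | ... | β_n
is
  A  → β₁ A' | ... | β_n A'
  A' → α₁ A' | ... | α_m A' | ε

S → + becomes S → + S'
S → S num Y becomes S' → num Y S'
Add S' → ε

Productions for other non-terminals are unchanged:
  L → +
  L → ; L
  Y → L +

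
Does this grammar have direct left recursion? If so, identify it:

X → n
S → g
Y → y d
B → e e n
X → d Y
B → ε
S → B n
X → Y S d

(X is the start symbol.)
Direct left recursion occurs when N → N α for some non-terminal N (the right-hand side begins with the left-hand side itself).

X → n: starts with n
S → g: starts with g
Y → y d: starts with y
B → e e n: starts with e
X → d Y: starts with d
B → ε: starts with ε
S → B n: starts with B
X → Y S d: starts with Y

No direct left recursion found.

Answer: No direct left recursion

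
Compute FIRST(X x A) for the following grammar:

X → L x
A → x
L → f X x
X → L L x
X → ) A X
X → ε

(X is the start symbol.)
FIRST sets of the non-terminals involved (from the grammar, by fixed-point iteration):
  FIRST(X) = { ')', 'f', ε }

To compute FIRST(X x A), process the symbols left to right:
Symbol X is a non-terminal. Add FIRST(X) \ {ε} = { ')', 'f' }
X is nullable (ε ∈ FIRST(X)), continue to the next symbol.
Symbol x is a terminal. Add 'x' and stop.
FIRST(X x A) = { ')', 'f', 'x' }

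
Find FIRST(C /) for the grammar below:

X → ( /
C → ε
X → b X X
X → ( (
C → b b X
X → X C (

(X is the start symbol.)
{ '/', 'b' }

FIRST sets of the non-terminals involved (from the grammar, by fixed-point iteration):
  FIRST(C) = { 'b', ε }

To compute FIRST(C /), process the symbols left to right:
Symbol C is a non-terminal. Add FIRST(C) \ {ε} = { 'b' }
C is nullable (ε ∈ FIRST(C)), continue to the next symbol.
Symbol / is a terminal. Add '/' and stop.
FIRST(C /) = { '/', 'b' }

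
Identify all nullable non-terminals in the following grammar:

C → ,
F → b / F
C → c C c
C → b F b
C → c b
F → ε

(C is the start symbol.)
{ 'F' }

ε-productions: F → ε
So F is immediately nullable.
No further non-terminal can be added: every production for the remaining non-terminals contains a terminal or a non-nullable non-terminal.
Nullable = { 'F' }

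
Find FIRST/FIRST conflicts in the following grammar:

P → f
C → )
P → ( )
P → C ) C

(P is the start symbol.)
No FIRST/FIRST conflicts.

FIRST sets of the non-terminals at (or reachable through a nullable prefix from) the front of some alternative:
  FIRST(C) = { ')' }

Productions for P:
  P → f: FIRST = { 'f' }
  P → ( ): FIRST = { '(' }
  P → C ) C: FIRST = { ')' }
C has only one production, so no FIRST/FIRST conflict is possible there.

All alternatives of each non-terminal have pairwise disjoint FIRST sets.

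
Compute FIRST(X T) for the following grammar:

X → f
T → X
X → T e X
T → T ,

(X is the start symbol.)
{ 'f' }

FIRST sets of the non-terminals involved (from the grammar, by fixed-point iteration):
  FIRST(X) = { 'f' }

To compute FIRST(X T), process the symbols left to right:
Symbol X is a non-terminal. Add FIRST(X) \ {ε} = { 'f' }
X is not nullable (ε ∉ FIRST(X)), so stop here.
FIRST(X T) = { 'f' }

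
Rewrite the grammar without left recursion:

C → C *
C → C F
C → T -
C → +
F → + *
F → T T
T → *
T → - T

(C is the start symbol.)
C is directly left-recursive. The standard transformation for
  A → A α₁ | ... | A α_m | β₁ | ... | β_n
is
  A  → β₁ A' | ... | β_n A'
  A' → α₁ A' | ... | α_m A' | ε

C → T - becomes C → T - C'
C → + becomes C → + C'
C → C * becomes C' → * C'
C → C F becomes C' → F C'
Add C' → ε

Productions for other non-terminals are unchanged:
  F → + *
  F → T T
  T → *
  T → - T

Resulting grammar:
C → T - C'
C → + C'
C' → * C'
C' → F C'
C' → ε
F → + *
F → T T
T → *
T → - T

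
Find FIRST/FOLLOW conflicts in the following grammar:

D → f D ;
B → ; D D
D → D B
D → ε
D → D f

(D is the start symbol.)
Yes. D → f D ';' with FOLLOW(D) on { 'f' }; D → D B with FOLLOW(D) on { ';', 'f' }; D → D f with FOLLOW(D) on { ';', 'f' }

A FIRST/FOLLOW conflict occurs when a non-terminal N has a nullable alternative N → β (β ⇒* ε) and another alternative N → α with FIRST(α) ∩ FOLLOW(N) ≠ ∅: on such a lookahead the parser cannot decide between expanding α and letting N vanish via β.

Nullable non-terminals: D.
FIRST sets used below: FIRST(D) = { ';', 'f', ε }, FIRST(B) = { ';' }

D: nullable alternative(s) D → ε; FOLLOW(D) = { $, ';', 'f' }
  D → f D ;: FIRST \ {ε} = { 'f' } — overlaps FOLLOW(D) on { 'f' }: CONFLICT
  D → D B: FIRST \ {ε} = { ';', 'f' } — overlaps FOLLOW(D) on { ';', 'f' }: CONFLICT
  D → ε: FIRST \ {ε} = { } — this is the only nullable alternative, skip
  D → D f: FIRST \ {ε} = { ';', 'f' } — overlaps FOLLOW(D) on { ';', 'f' }: CONFLICT

B has no nullable alternative, so no FIRST/FOLLOW check is needed there.

So the grammar has 3 FIRST/FOLLOW conflicts (marked CONFLICT above).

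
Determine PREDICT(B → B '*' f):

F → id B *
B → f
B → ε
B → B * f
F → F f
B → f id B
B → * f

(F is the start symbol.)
PREDICT(B → B '*' f) = (FIRST(RHS) \ {ε}) ∪ (FOLLOW(B) if ε ∈ FIRST(RHS), i.e. RHS ⇒* ε)
FIRST(B) = { '*', 'f', ε }
FIRST(B '*' f) = { '*', 'f' }
ε ∉ FIRST(B '*' f), so FOLLOW(B) is not added.
PREDICT(B → B '*' f) = { '*', 'f' }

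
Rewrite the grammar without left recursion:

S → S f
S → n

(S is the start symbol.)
S → n S'
S' → f S'
S' → ε

S is directly left-recursive. The standard transformation for
  A → A α₁ | ... | A α_m | β₁ | ... | β_n
is
  A  → β₁ A' | ... | β_n A'
  A' → α₁ A' | ... | α_m A' | ε

S → n becomes S → n S'
S → S f becomes S' → f S'
Add S' → ε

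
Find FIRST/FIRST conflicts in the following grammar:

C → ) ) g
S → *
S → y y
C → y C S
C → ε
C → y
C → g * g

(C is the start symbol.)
Yes. C → y C S / C → y on { 'y' }

A FIRST/FIRST conflict occurs when two productions N → α and N → β for the same non-terminal have FIRST(α) ∩ FIRST(β) ≠ ∅ (with ε ∈ FIRST of a nullable right-hand side, so two nullable alternatives also conflict).

Productions for C:
  C → ) ) g: FIRST = { ')' }
  C → y C S: FIRST = { 'y' }
  C → ε: FIRST = { ε }
  C → y: FIRST = { 'y' }
  C → g * g: FIRST = { 'g' }
Productions for S:
  S → *: FIRST = { '*' }
  S → y y: FIRST = { 'y' }

Conflict for C: C → y C S and C → y
  Overlap: { 'y' }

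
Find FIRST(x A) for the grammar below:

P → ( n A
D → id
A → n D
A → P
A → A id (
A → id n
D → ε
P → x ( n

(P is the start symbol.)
To compute FIRST(x A), process the symbols left to right:
Symbol x is a terminal. Add 'x' and stop.
FIRST(x A) = { 'x' }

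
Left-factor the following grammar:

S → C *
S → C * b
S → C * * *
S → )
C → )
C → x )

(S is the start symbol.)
Left-factoring transforms A → αβ₁ | αβ₂ into A → αA' and A' → β₁ | β₂
(α is the longest common prefix among the alternatives). Repeat until
no nonterminal has two alternatives with a common prefix.

Round 1: S has alternatives sharing prefix 'C *'. Introduce S': S → C * S'
  Add: S' → ε
  Add: S' → b
  Add: S' → * *

No remaining common prefixes — done.

Resulting grammar:
S → C * S'
S' → ε
S' → b
S' → * *
S → )
C → )
C → x )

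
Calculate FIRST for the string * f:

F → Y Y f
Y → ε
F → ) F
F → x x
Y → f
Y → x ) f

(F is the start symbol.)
To compute FIRST(* f), process the symbols left to right:
Symbol * is a terminal. Add '*' and stop.
FIRST(* f) = { '*' }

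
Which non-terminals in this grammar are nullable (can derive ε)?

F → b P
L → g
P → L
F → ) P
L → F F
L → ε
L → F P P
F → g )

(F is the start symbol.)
A non-terminal is nullable if it can derive ε (the empty string): either it has an ε-production, or it has a production whose right-hand side consists entirely of nullable non-terminals.

ε-productions: L → ε
So L is immediately nullable.
P → L: every symbol on the right is nullable, so P is nullable too.
No further non-terminal can be added: every production for the remaining non-terminals contains a terminal or a non-nullable non-terminal.
Nullable = { 'L', 'P' }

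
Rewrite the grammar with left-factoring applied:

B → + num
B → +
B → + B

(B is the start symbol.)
Left-factoring transforms A → αβ₁ | αβ₂ into A → αA' and A' → β₁ | β₂
(α is the longest common prefix among the alternatives). Repeat until
no nonterminal has two alternatives with a common prefix.

Round 1: B has alternatives sharing prefix '+'. Introduce B': B → + B'
  Add: B' → num
  Add: B' → ε
  Add: B' → B

No remaining common prefixes — done.

Resulting grammar:
B → + B'
B' → num
B' → ε
B' → B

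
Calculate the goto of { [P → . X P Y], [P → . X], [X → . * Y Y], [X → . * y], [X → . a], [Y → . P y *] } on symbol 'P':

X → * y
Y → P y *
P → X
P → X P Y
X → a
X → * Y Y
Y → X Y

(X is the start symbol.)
{ [Y → P . y *] }

GOTO(I, 'P') = CLOSURE({ [A → αX.β] : [A → α.Xβ] ∈ I, X = 'P' })

Items with dot before 'P', with the dot advanced:
  [Y → . P y *] → [Y → P . y *]
Closure adds nothing (no advanced item has the dot before a non-terminal).

GOTO = { [Y → P . y *] }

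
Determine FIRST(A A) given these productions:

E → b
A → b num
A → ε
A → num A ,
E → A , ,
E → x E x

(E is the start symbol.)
{ 'b', 'num', ε }

FIRST sets of the non-terminals involved (from the grammar, by fixed-point iteration):
  FIRST(A) = { 'b', 'num', ε }

To compute FIRST(A A), process the symbols left to right:
Symbol A is a non-terminal. Add FIRST(A) \ {ε} = { 'b', 'num' }
A is nullable (ε ∈ FIRST(A)), continue to the next symbol.
Symbol A is a non-terminal. Add FIRST(A) \ {ε} = { 'b', 'num' }
A is nullable (ε ∈ FIRST(A)), continue to the next symbol.
All symbols are nullable, so ε is in the result.
FIRST(A A) = { 'b', 'num', ε }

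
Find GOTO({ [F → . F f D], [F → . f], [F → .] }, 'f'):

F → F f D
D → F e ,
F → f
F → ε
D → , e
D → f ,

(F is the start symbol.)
GOTO(I, 'f') = CLOSURE({ [A → αX.β] : [A → α.Xβ] ∈ I, X = 'f' })

Items with dot before 'f', with the dot advanced:
  [F → . f] → [F → f .]
Closure adds nothing (no advanced item has the dot before a non-terminal).

GOTO = { [F → f .] }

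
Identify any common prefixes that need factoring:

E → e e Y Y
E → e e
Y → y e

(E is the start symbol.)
Left-factoring is needed when two productions for the same non-terminal
share a common prefix on the right-hand side.

Productions for E:
  E → e e Y Y
  E → e e

Found common prefix 'e e' in productions for E

Answer: Yes, E has productions with common prefix 'e e'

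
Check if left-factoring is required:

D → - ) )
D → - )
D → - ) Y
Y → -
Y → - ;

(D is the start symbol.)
Left-factoring is needed when two productions for the same non-terminal
share a common prefix on the right-hand side.

Productions for D:
  D → - ) )
  D → - )
  D → - ) Y
Productions for Y:
  Y → -
  Y → - ;

Found common prefix '- )' in productions for D
Found common prefix '-' in productions for Y

Answer: Yes, D has productions with common prefix '- )'; Y has productions with common prefix '-'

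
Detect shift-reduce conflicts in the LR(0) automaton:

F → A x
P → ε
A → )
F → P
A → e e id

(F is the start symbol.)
A shift-reduce conflict occurs when an LR(0) state has both:
  - a complete (reduce) item [A → α .] (dot at the end), and
  - a shift item [B → β . c γ] (dot before a terminal).

Augment with F' → F and build the canonical LR(0) collection (I0 = CLOSURE({[F' → . F]}), then GOTO on every symbol after a dot until no new states appear). It has 9 states:
  I0: { [A → . )], [A → . e e id], [F → . A x], [F → . P], [F' → . F], [P → .] }  — shift, reduce
  I1: { [A → ) .] }  — reduce
  I2: { [F → A . x] }  — shift
  I3: { [F' → F .] }  — accept
  I4: { [F → P .] }  — reduce
  I5: { [A → e . e id] }  — shift
  I6: { [A → e e . id] }  — shift
  I7: { [A → e e id .] }  — reduce
  I8: { [F → A x .] }  — reduce

I0 contains reduce item [P → .] and shift items [A → . )], [A → . e e id] — shift-reduce conflict.

Answer: Yes — I0: [P → .] vs [A → . )]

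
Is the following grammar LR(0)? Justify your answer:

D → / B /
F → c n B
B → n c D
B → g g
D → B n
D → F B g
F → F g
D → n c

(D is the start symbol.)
No. Shift-reduce conflict between [D → n c .] and [B → . g g]

Augment with D' → D and build the canonical LR(0) collection (I0 = CLOSURE({[D' → . D]}), then GOTO on every symbol after a dot until no new states appear). It has 21 states:
  I0: { [B → . g g], [B → . n c D], [D → . / B /], [D → . B n], [D → . F B g], [D → . n c], [D' → . D], [F → . F g], [F → . c n B] }  — shift
  I1: { [B → . g g], [B → . n c D], [D → / . B /] }  — shift
  I2: { [D → B . n] }  — shift
  I3: { [D' → D .] }  — accept
  I4: { [B → . g g], [B → . n c D], [D → F . B g], [F → F . g] }  — shift
  I5: { [F → c . n B] }  — shift
  I6: { [B → g . g] }  — shift
  I7: { [B → n . c D], [D → n . c] }  — shift
  I8: { [B → . g g], [B → . n c D], [B → n c . D], [D → . / B /], [D → . B n], [D → . F B g], [D → . n c], [D → n c .], [F → . F g], [F → . c n B] }  — shift, reduce
  I9: { [B → n c D .] }  — reduce
  I10: { [B → g g .] }  — reduce
  I11: { [B → . g g], [B → . n c D], [F → c n . B] }  — shift
  I12: { [F → c n B .] }  — reduce
  I13: { [B → n . c D] }  — shift
  I14: { [B → . g g], [B → . n c D], [B → n c . D], [D → . / B /], [D → . B n], [D → . F B g], [D → . n c], [F → . F g], [F → . c n B] }  — shift
  I15: { [D → F B . g] }  — shift
  I16: { [B → g . g], [F → F g .] }  — shift, reduce
  I17: { [D → F B g .] }  — reduce
  I18: { [D → B n .] }  — reduce
  I19: { [D → / B . /] }  — shift
  I20: { [D → / B / .] }  — reduce

Conflict in state I8:
  Shift-reduce conflict between [D → n c .] and [B → . g g]
So the grammar is NOT LR(0).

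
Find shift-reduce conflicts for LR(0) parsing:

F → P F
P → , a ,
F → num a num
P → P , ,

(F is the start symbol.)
A shift-reduce conflict occurs when an LR(0) state has both:
  - a complete (reduce) item [A → α .] (dot at the end), and
  - a shift item [B → β . c γ] (dot before a terminal).

Augment with F' → F and build the canonical LR(0) collection (I0 = CLOSURE({[F' → . F]}), then GOTO on every symbol after a dot until no new states appear). It has 12 states:
  I0: { [F → . P F], [F → . num a num], [F' → . F], [P → . , a ,], [P → . P , ,] }  — shift
  I1: { [P → , . a ,] }  — shift
  I2: { [F' → F .] }  — accept
  I3: { [F → . P F], [F → . num a num], [F → P . F], [P → . , a ,], [P → . P , ,], [P → P . , ,] }  — shift
  I4: { [F → num . a num] }  — shift
  I5: { [F → num a . num] }  — shift
  I6: { [F → num a num .] }  — reduce
  I7: { [P → , . a ,], [P → P , . ,] }  — shift
  I8: { [F → P F .] }  — reduce
  I9: { [P → P , , .] }  — reduce
  I10: { [P → , a . ,] }  — shift
  I11: { [P → , a , .] }  — reduce

No state contains both a complete item and a shift item.

Answer: No shift-reduce conflicts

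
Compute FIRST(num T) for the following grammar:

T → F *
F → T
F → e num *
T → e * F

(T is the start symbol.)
To compute FIRST(num T), process the symbols left to right:
Symbol num is a terminal. Add 'num' and stop.
FIRST(num T) = { 'num' }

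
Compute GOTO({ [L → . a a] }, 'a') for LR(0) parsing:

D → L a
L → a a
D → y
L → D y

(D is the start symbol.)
GOTO(I, 'a') = CLOSURE({ [A → αX.β] : [A → α.Xβ] ∈ I, X = 'a' })

Items with dot before 'a', with the dot advanced:
  [L → . a a] → [L → a . a]
Closure adds nothing (no advanced item has the dot before a non-terminal).

GOTO = { [L → a . a] }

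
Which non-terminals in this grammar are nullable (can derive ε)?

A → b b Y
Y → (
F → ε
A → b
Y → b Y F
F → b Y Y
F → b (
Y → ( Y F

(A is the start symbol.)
ε-productions: F → ε
So F is immediately nullable.
No further non-terminal can be added: every production for the remaining non-terminals contains a terminal or a non-nullable non-terminal.
Nullable = { 'F' }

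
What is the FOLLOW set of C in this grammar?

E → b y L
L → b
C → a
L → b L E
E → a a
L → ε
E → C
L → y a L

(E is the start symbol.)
To compute FOLLOW(C), find every occurrence of C on a right-hand side N → α C β: add FIRST(β) \ {ε}, and if β is empty or nullable also add FOLLOW(N). Iterate to a fixed point.

In E → C: C is at the end, add FOLLOW(E)

The FOLLOW sets referred to above (computed the same way, to a fixed point):
  FOLLOW(E) = { $, 'a', 'b' }

Taking the union: FOLLOW(C) = { $, 'a', 'b' }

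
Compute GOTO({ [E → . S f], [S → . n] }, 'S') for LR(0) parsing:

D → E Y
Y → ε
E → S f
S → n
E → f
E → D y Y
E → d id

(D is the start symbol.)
GOTO(I, 'S') = CLOSURE({ [A → αX.β] : [A → α.Xβ] ∈ I, X = 'S' })

Items with dot before 'S', with the dot advanced:
  [E → . S f] → [E → S . f]
Closure adds nothing (no advanced item has the dot before a non-terminal).

GOTO = { [E → S . f] }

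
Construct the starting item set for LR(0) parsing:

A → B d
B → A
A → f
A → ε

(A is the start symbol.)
{ [A → . B d], [A → . f], [A → .], [A' → . A], [B → . A] }

First, augment the grammar with A' → A
I₀ = CLOSURE({ [A' → . A] }):
  [A' → . A] has the dot before A: add [A → . B d], [A → . f], [A → .]
  [A → . B d] has the dot before B: add [B → . A]
No further items can be added.

I₀ = { [A → . B d], [A → . f], [A → .], [A' → . A], [B → . A] }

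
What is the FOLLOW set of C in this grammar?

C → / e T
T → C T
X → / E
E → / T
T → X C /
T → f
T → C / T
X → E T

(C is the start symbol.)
C is the start symbol, so $ ∈ FOLLOW(C).
In T → C T: C is followed by T, add FIRST(T) \ {ε} = { '/', 'f' }
In T → X C /: C is followed by '/', add FIRST('/') \ {ε} = { '/' }
In T → C / T: C is followed by '/' T, add FIRST('/' T) \ {ε} = { '/' }

Taking the union: FOLLOW(C) = { $, '/', 'f' }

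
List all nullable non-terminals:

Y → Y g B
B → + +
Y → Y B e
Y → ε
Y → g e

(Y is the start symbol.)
{ 'Y' }

ε-productions: Y → ε
So Y is immediately nullable.
No further non-terminal can be added: every production for the remaining non-terminals contains a terminal or a non-nullable non-terminal.
Nullable = { 'Y' }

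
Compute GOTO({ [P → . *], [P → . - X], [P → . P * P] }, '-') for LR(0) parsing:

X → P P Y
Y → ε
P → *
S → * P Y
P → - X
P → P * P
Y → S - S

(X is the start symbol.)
GOTO(I, '-') = CLOSURE({ [A → αX.β] : [A → α.Xβ] ∈ I, X = '-' })

Items with dot before '-', with the dot advanced:
  [P → . - X] → [P → - . X]
Closure of the advanced items:
  [P → - . X] has the dot before X: add [X → . P P Y]
  [X → . P P Y] has the dot before P: add [P → . *], [P → . - X], [P → . P * P]

GOTO = { [P → - . X], [P → . *], [P → . - X], [P → . P * P], [X → . P P Y] }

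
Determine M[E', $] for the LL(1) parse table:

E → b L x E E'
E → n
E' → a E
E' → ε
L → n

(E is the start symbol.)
To find M[E', $], we find productions for E' where $ is in the predict set (PREDICT(N → α) = (FIRST(α) \ {ε}) ∪ (FOLLOW(N) if α ⇒* ε)).

Relevant sets:
  FOLLOW(E') = { $, 'a' }

E' → a E: PREDICT = { 'a' }
E' → ε: PREDICT = { $, 'a' }
  $ is in predict set, so this production goes in M[E', $]

M[E', $] = E' → ε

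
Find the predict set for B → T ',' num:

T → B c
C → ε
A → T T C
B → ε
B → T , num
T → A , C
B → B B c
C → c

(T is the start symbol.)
{ 'c' }

PREDICT(B → T ',' num) = (FIRST(RHS) \ {ε}) ∪ (FOLLOW(B) if ε ∈ FIRST(RHS), i.e. RHS ⇒* ε)
FIRST(T) = { 'c' }
FIRST(T ',' num) = { 'c' }
ε ∉ FIRST(T ',' num), so FOLLOW(B) is not added.
PREDICT(B → T ',' num) = { 'c' }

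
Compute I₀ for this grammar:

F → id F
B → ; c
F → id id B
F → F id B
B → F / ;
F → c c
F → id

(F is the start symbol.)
First, augment the grammar with F' → F
I₀ = CLOSURE({ [F' → . F] }):
  [F' → . F] has the dot before F: add [F → . id F], [F → . id id B], [F → . F id B], [F → . c c], [F → . id]
No further items can be added.

I₀ = { [F → . F id B], [F → . c c], [F → . id F], [F → . id id B], [F → . id], [F' → . F] }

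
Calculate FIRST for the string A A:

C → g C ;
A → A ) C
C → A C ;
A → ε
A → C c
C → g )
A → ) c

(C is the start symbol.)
{ ')', 'g', ε }

FIRST sets of the non-terminals involved (from the grammar, by fixed-point iteration):
  FIRST(A) = { ')', 'g', ε }

To compute FIRST(A A), process the symbols left to right:
Symbol A is a non-terminal. Add FIRST(A) \ {ε} = { ')', 'g' }
A is nullable (ε ∈ FIRST(A)), continue to the next symbol.
Symbol A is a non-terminal. Add FIRST(A) \ {ε} = { ')', 'g' }
A is nullable (ε ∈ FIRST(A)), continue to the next symbol.
All symbols are nullable, so ε is in the result.
FIRST(A A) = { ')', 'g', ε }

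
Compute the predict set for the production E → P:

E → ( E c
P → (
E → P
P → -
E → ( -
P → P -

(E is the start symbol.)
PREDICT(E → P) = (FIRST(RHS) \ {ε}) ∪ (FOLLOW(E) if ε ∈ FIRST(RHS), i.e. RHS ⇒* ε)
FIRST(P) = { '(', '-' }
FIRST(P) = { '(', '-' }
ε ∉ FIRST(P), so FOLLOW(E) is not added.
PREDICT(E → P) = { '(', '-' }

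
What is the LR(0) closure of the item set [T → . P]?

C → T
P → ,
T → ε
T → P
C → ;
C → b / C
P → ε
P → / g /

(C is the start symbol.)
{ [P → . ,], [P → . / g /], [P → .], [T → . P] }

Start with: [T → . P]
  [T → . P] has the dot before P: add [P → . ,], [P → .], [P → . / g /]
No further items can be added.

CLOSURE = { [P → . ,], [P → . / g /], [P → .], [T → . P] }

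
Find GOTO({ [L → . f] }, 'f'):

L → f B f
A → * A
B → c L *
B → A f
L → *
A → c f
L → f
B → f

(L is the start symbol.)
GOTO(I, 'f') = CLOSURE({ [A → αX.β] : [A → α.Xβ] ∈ I, X = 'f' })

Items with dot before 'f', with the dot advanced:
  [L → . f] → [L → f .]
Closure adds nothing (no advanced item has the dot before a non-terminal).

GOTO = { [L → f .] }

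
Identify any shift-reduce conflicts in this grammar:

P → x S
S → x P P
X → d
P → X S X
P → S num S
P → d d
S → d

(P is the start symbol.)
A shift-reduce conflict occurs when an LR(0) state has both:
  - a complete (reduce) item [A → α .] (dot at the end), and
  - a shift item [B → β . c γ] (dot before a terminal).

Augment with P' → P and build the canonical LR(0) collection (I0 = CLOSURE({[P' → . P]}), then GOTO on every symbol after a dot until no new states appear). It has 17 states:
  I0: { [P → . S num S], [P → . X S X], [P → . d d], [P → . x S], [P' → . P], [S → . d], [S → . x P P], [X → . d] }  — shift
  I1: { [P' → P .] }  — accept
  I2: { [P → S . num S] }  — shift
  I3: { [P → X . S X], [S → . d], [S → . x P P] }  — shift
  I4: { [P → d . d], [S → d .], [X → d .] }  — shift, 2 reduces
  I5: { [P → . S num S], [P → . X S X], [P → . d d], [P → . x S], [P → x . S], [S → . d], [S → . x P P], [S → x . P P], [X → . d] }  — shift
  I6: { [P → . S num S], [P → . X S X], [P → . d d], [P → . x S], [S → . d], [S → . x P P], [S → x P . P], [X → . d] }  — shift
  I7: { [P → S . num S], [P → x S .] }  — shift, reduce
  I8: { [P → S num . S], [S → . d], [S → . x P P] }  — shift
  I9: { [P → S num S .] }  — reduce
  I10: { [S → d .] }  — reduce
  I11: { [P → . S num S], [P → . X S X], [P → . d d], [P → . x S], [S → . d], [S → . x P P], [S → x . P P], [X → . d] }  — shift
  I12: { [S → x P P .] }  — reduce
  I13: { [P → d d .] }  — reduce
  I14: { [P → X S . X], [X → . d] }  — shift
  I15: { [P → X S X .] }  — reduce
  I16: { [X → d .] }  — reduce

I4 contains reduce items [S → d .], [X → d .] and shift item [P → d . d] — shift-reduce conflict.
I7 contains reduce item [P → x S .] and shift item [P → S . num S] — shift-reduce conflict.

Answer: Yes — I4: [S → d .] vs [P → d . d]; I7: [P → x S .] vs [P → S . num S]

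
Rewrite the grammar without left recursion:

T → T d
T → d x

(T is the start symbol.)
T → d x T'
T' → d T'
T' → ε

T is directly left-recursive. The standard transformation for
  A → A α₁ | ... | A α_m | β₁ | ... | β_n
is
  A  → β₁ A' | ... | β_n A'
  A' → α₁ A' | ... | α_m A' | ε

T → d x becomes T → d x T'
T → T d becomes T' → d T'
Add T' → ε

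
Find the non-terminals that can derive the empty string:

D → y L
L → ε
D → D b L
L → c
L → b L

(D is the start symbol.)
A non-terminal is nullable if it can derive ε (the empty string): either it has an ε-production, or it has a production whose right-hand side consists entirely of nullable non-terminals.

ε-productions: L → ε
So L is immediately nullable.
No further non-terminal can be added: every production for the remaining non-terminals contains a terminal or a non-nullable non-terminal.
Nullable = { 'L' }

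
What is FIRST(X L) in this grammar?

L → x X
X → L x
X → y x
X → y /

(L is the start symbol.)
FIRST sets of the non-terminals involved (from the grammar, by fixed-point iteration):
  FIRST(X) = { 'x', 'y' }

To compute FIRST(X L), process the symbols left to right:
Symbol X is a non-terminal. Add FIRST(X) \ {ε} = { 'x', 'y' }
X is not nullable (ε ∉ FIRST(X)), so stop here.
FIRST(X L) = { 'x', 'y' }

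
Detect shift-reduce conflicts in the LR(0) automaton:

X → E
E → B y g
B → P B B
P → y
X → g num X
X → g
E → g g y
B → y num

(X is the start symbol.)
Yes — I5: [X → g .] vs [E → g . g y]; I6: [P → y .] vs [B → y . num]

A shift-reduce conflict occurs when an LR(0) state has both:
  - a complete (reduce) item [A → α .] (dot at the end), and
  - a shift item [B → β . c γ] (dot before a terminal).

Augment with X' → X and build the canonical LR(0) collection (I0 = CLOSURE({[X' → . X]}), then GOTO on every symbol after a dot until no new states appear). It has 16 states:
  I0: { [B → . P B B], [B → . y num], [E → . B y g], [E → . g g y], [P → . y], [X → . E], [X → . g num X], [X → . g], [X' → . X] }  — shift
  I1: { [E → B . y g] }  — shift
  I2: { [X → E .] }  — reduce
  I3: { [B → . P B B], [B → . y num], [B → P . B B], [P → . y] }  — shift
  I4: { [X' → X .] }  — accept
  I5: { [E → g . g y], [X → g . num X], [X → g .] }  — shift, reduce
  I6: { [B → y . num], [P → y .] }  — shift, reduce
  I7: { [B → y num .] }  — reduce
  I8: { [E → g g . y] }  — shift
  I9: { [B → . P B B], [B → . y num], [E → . B y g], [E → . g g y], [P → . y], [X → . E], [X → . g num X], [X → . g], [X → g num . X] }  — shift
  I10: { [X → g num X .] }  — reduce
  I11: { [E → g g y .] }  — reduce
  I12: { [B → . P B B], [B → . y num], [B → P B . B], [P → . y] }  — shift
  I13: { [B → P B B .] }  — reduce
  I14: { [E → B y . g] }  — shift
  I15: { [E → B y g .] }  — reduce

I5 contains reduce item [X → g .] and shift items [E → g . g y], [X → g . num X] — shift-reduce conflict.
I6 contains reduce item [P → y .] and shift item [B → y . num] — shift-reduce conflict.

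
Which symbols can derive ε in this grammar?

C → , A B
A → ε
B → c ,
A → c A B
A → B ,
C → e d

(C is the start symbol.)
A non-terminal is nullable if it can derive ε (the empty string): either it has an ε-production, or it has a production whose right-hand side consists entirely of nullable non-terminals.

ε-productions: A → ε
So A is immediately nullable.
No further non-terminal can be added: every production for the remaining non-terminals contains a terminal or a non-nullable non-terminal.
Nullable = { 'A' }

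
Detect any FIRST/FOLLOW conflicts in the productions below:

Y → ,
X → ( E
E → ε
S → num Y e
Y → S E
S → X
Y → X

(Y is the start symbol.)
Nullable non-terminals: E.
E has a nullable alternative but only one production, so nothing to check.

S, X, Y have no nullable alternative, so no FIRST/FOLLOW check is needed there.

No FIRST/FOLLOW conflicts found.

Answer: No FIRST/FOLLOW conflicts.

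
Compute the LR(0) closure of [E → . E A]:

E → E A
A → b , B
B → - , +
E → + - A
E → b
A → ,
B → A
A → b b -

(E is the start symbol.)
To compute CLOSURE, for each item [A → α.Bβ] where B is a non-terminal, add [B → .γ] for all productions B → γ; repeat for the newly added items until nothing changes.

Start with: [E → . E A]
  [E → . E A] has the dot before E: add [E → . + - A], [E → . b]
No further items can be added.

CLOSURE = { [E → . + - A], [E → . E A], [E → . b] }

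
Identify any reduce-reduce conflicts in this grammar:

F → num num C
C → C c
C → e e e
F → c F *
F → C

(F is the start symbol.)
No reduce-reduce conflicts

A reduce-reduce conflict occurs when an LR(0) state has two complete items [A → α .] and [B → β .] — both call for a reduction, and with no lookahead the parser cannot choose between them.

Augment with F' → F and build the canonical LR(0) collection (I0 = CLOSURE({[F' → . F]}), then GOTO on every symbol after a dot until no new states appear). It has 13 states:
  I0: { [C → . C c], [C → . e e e], [F → . C], [F → . c F *], [F → . num num C], [F' → . F] }  — shift
  I1: { [C → C . c], [F → C .] }  — shift, reduce
  I2: { [F' → F .] }  — accept
  I3: { [C → . C c], [C → . e e e], [F → . C], [F → . c F *], [F → . num num C], [F → c . F *] }  — shift
  I4: { [C → e . e e] }  — shift
  I5: { [F → num . num C] }  — shift
  I6: { [C → . C c], [C → . e e e], [F → num num . C] }  — shift
  I7: { [C → C . c], [F → num num C .] }  — shift, reduce
  I8: { [C → C c .] }  — reduce
  I9: { [C → e e . e] }  — shift
  I10: { [C → e e e .] }  — reduce
  I11: { [F → c F . *] }  — shift
  I12: { [F → c F * .] }  — reduce

No state contains more than one complete item.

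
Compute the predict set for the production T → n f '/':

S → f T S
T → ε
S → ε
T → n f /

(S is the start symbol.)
{ 'n' }

PREDICT(T → n f '/') = (FIRST(RHS) \ {ε}) ∪ (FOLLOW(T) if ε ∈ FIRST(RHS), i.e. RHS ⇒* ε)
FIRST(n f '/') = { 'n' }
ε ∉ FIRST(n f '/'), so FOLLOW(T) is not added.
PREDICT(T → n f '/') = { 'n' }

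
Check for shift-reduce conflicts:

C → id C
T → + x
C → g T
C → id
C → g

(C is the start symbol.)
A shift-reduce conflict occurs when an LR(0) state has both:
  - a complete (reduce) item [A → α .] (dot at the end), and
  - a shift item [B → β . c γ] (dot before a terminal).

Augment with C' → C and build the canonical LR(0) collection (I0 = CLOSURE({[C' → . C]}), then GOTO on every symbol after a dot until no new states appear). It has 8 states:
  I0: { [C → . g T], [C → . g], [C → . id C], [C → . id], [C' → . C] }  — shift
  I1: { [C' → C .] }  — accept
  I2: { [C → g . T], [C → g .], [T → . + x] }  — shift, reduce
  I3: { [C → . g T], [C → . g], [C → . id C], [C → . id], [C → id . C], [C → id .] }  — shift, reduce
  I4: { [C → id C .] }  — reduce
  I5: { [T → + . x] }  — shift
  I6: { [C → g T .] }  — reduce
  I7: { [T → + x .] }  — reduce

I2 contains reduce item [C → g .] and shift item [T → . + x] — shift-reduce conflict.
I3 contains reduce item [C → id .] and shift items [C → . g], [C → . g T], [C → . id], [C → . id C] — shift-reduce conflict.

Answer: Yes — I2: [C → g .] vs [T → . + x]; I3: [C → id .] vs [C → . g]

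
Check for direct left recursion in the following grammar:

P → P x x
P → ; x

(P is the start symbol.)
P → P x x: LEFT RECURSIVE (starts with P)
P → ; x: starts with ';'

The grammar has direct left recursion on: P.

Answer: Yes, P is left-recursive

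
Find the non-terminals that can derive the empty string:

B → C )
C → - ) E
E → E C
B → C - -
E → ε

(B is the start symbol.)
{ 'E' }

A non-terminal is nullable if it can derive ε (the empty string): either it has an ε-production, or it has a production whose right-hand side consists entirely of nullable non-terminals.

ε-productions: E → ε
So E is immediately nullable.
No further non-terminal can be added: every production for the remaining non-terminals contains a terminal or a non-nullable non-terminal.
Nullable = { 'E' }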